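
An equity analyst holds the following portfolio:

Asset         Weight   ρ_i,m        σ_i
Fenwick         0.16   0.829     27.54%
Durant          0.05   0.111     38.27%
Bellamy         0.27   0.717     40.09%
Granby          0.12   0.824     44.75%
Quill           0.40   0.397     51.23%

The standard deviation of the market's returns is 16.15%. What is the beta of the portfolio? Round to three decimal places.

1.498

β_Fenwick = 0.829 × 27.54% / 16.15% = 1.4137
β_Durant = 0.111 × 38.27% / 16.15% = 0.2630
β_Bellamy = 0.717 × 40.09% / 16.15% = 1.7798
β_Granby = 0.824 × 44.75% / 16.15% = 2.2832
β_Quill = 0.397 × 51.23% / 16.15% = 1.2593
β_P = Σ w_i β_i = 0.16×1.4137 + 0.05×0.2630 + 0.27×1.7798 + 0.12×2.2832 + 0.40×1.2593 = 1.4976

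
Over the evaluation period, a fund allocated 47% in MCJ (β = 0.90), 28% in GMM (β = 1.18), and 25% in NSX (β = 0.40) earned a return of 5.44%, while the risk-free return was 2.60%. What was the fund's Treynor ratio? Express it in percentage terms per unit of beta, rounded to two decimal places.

3.33%

β_P = 0.47×0.90 + 0.28×1.18 + 0.25×0.40 = 0.8534
Treynor = (R_P − R_f) / β_P = (5.44% − 2.60%) / 0.8534 = 2.84% / 0.8534 = 3.33%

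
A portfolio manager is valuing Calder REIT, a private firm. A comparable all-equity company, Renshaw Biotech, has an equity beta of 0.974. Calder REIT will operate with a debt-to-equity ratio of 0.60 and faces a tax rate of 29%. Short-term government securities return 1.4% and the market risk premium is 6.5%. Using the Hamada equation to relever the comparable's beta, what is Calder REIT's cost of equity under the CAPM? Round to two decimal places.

β_L = β_U × [1 + (1 − t)(D/E)] = 0.974 × [1 + (1 − 0.29) × 0.60]
    = 0.974 × [1 + 0.71 × 0.60] = 0.974 × 1.4260 = 1.3889
E(R) = R_f + β_L × MRP = 1.4% + 1.3889 × 6.5% = 10.43%

10.43%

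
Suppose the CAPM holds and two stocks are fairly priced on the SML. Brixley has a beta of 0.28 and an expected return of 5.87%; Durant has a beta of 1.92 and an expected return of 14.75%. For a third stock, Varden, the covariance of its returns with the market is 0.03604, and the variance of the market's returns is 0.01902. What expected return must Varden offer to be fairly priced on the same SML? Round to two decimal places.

14.61%

MRP = (14.75% − 5.87%) / (1.92 − 0.28) = 5.4146%
R_f = 5.87% − 0.28 × 5.4146% = 4.3539%
β_Varden = Cov / Var(R_m) = 0.03604 / 0.01902 = 1.8948
E(R_Varden) = R_f + β × MRP = 4.3539% + 1.8948 × 5.4146% = 14.61%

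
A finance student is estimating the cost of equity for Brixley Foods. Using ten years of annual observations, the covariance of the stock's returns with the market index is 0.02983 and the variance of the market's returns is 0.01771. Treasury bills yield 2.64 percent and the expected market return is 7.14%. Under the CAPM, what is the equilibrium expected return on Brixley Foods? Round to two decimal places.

10.22%

β = Cov(R_i, R_m) / Var(R_m) = 0.02983 / 0.01771 = 1.6844
MRP = 7.14% − 2.64% = 4.50%
E(R) = R_f + β × MRP = 2.64% + 1.6844 × 4.50% = 10.22%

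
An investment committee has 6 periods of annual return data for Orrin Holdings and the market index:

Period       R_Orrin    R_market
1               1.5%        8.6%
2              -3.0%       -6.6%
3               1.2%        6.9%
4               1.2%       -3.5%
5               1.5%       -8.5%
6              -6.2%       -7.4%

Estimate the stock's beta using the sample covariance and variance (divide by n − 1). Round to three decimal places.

0.221

Mean R_i = (1.5 − 3.0 + 1.2 + 1.2 + 1.5 − 6.2) / 6 = -0.6333%
Mean R_m = (8.6 − 6.6 + 6.9 − 3.5 − 8.5 − 7.4) / 6 = -1.7500%
Σ(R_i − R̄_i)(R_m − R̄_m) = 63.2600  ⇒  Cov = 63.2600 / 5 = 12.6520
Σ(R_m − R̄_m)² = 286.0150  ⇒  Var(R_m) = 286.0150 / 5 = 57.2030
β = Cov / Var(R_m) = 12.6520 / 57.2030 = 0.2212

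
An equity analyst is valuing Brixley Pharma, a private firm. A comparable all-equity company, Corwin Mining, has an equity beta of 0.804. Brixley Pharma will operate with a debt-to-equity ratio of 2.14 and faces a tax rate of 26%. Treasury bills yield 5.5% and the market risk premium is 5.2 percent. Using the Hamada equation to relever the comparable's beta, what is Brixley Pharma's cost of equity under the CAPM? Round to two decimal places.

16.30%

β_L = β_U × [1 + (1 − t)(D/E)] = 0.804 × [1 + (1 − 0.26) × 2.14]
    = 0.804 × [1 + 0.74 × 2.14] = 0.804 × 2.5836 = 2.0772
E(R) = R_f + β_L × MRP = 5.5% + 2.0772 × 5.2% = 16.30%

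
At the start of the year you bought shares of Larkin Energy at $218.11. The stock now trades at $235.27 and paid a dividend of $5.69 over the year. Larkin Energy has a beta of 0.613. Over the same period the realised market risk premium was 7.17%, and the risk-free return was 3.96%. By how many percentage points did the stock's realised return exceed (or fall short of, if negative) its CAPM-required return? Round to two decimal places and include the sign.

Realised HPR = (P1 + D1 − P0) / P0 = (235.27 + 5.69 − 218.11) / 218.11 = 22.85 / 218.11 = 10.4764%
CAPM required = R_f + β·MRP = 3.96% + 0.613 × 7.17% = 8.35521%
α = realised − required = 10.4764% − 8.35521% = +2.12%

+2.12%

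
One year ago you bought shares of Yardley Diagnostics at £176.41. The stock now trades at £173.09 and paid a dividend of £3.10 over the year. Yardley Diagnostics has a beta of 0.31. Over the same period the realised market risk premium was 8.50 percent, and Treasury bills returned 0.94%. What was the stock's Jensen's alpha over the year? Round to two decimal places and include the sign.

Realised HPR = (P1 + D1 − P0) / P0 = (173.09 + 3.10 − 176.41) / 176.41 = -0.22 / 176.41 = -0.1247%
CAPM required = R_f + β·MRP = 0.94% + 0.31 × 8.50% = 3.5750%
α = realised − required = -0.1247% − 3.5750% = -3.70%

-3.70%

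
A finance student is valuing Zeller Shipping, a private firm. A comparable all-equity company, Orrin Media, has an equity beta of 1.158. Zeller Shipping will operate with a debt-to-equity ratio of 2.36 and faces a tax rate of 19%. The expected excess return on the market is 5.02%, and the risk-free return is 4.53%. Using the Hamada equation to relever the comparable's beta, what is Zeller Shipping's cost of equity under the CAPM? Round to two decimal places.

β_L = β_U × [1 + (1 − t)(D/E)] = 1.158 × [1 + (1 − 0.19) × 2.36]
    = 1.158 × [1 + 0.81 × 2.36] = 1.158 × 2.9116 = 3.3716
E(R) = R_f + β_L × MRP = 4.53% + 3.3716 × 5.02% = 21.46%

21.46%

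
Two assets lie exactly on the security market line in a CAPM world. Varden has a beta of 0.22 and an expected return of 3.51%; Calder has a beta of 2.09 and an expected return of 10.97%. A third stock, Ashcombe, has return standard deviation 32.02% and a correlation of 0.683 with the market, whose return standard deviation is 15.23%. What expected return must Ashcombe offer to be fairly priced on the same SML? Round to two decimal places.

MRP = (10.97% − 3.51%) / (2.09 − 0.22) = 3.9893%
R_f = 3.51% − 0.22 × 3.9893% = 2.6324%
β_Ashcombe = ρ·σ_i/σ_m = 0.683 × 32.02 / 15.23 = 1.4360
E(R_Ashcombe) = R_f + β × MRP = 2.6324% + 1.4360 × 3.9893% = 8.36%

8.36%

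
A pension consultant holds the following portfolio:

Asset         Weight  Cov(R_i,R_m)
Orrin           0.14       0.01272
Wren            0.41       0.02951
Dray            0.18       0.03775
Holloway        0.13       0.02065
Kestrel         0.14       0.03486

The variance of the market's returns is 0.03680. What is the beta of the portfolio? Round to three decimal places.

0.767

β_Orrin = 0.01272 / 0.03680 = 0.3457
β_Wren = 0.02951 / 0.03680 = 0.8019
β_Dray = 0.03775 / 0.03680 = 1.0258
β_Holloway = 0.02065 / 0.03680 = 0.5611
β_Kestrel = 0.03486 / 0.03680 = 0.9473
β_P = Σ w_i β_i = 0.14×0.3457 + 0.41×0.8019 + 0.18×1.0258 + 0.13×0.5611 + 0.14×0.9473 = 0.7674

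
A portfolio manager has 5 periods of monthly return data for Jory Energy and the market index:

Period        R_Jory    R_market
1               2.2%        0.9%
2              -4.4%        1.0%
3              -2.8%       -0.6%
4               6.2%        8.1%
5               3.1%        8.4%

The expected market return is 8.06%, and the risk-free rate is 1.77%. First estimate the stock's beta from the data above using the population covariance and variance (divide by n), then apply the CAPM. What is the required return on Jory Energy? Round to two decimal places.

Mean R_i = (2.2 − 4.4 − 2.8 + 6.2 + 3.1) / 5 = 0.8600%
Mean R_m = (0.9 + 1.0 − 0.6 + 8.1 + 8.4) / 5 = 3.5600%
Σ(R_i − R̄_i)(R_m − R̄_m) = 60.2120  ⇒  Cov = 60.2120 / 5 = 12.0424
Σ(R_m − R̄_m)² = 74.9720  ⇒  Var(R_m) = 74.9720 / 5 = 14.9944
β = Cov / Var(R_m) = 12.0424 / 14.9944 = 0.8031
MRP = 8.06% − 1.77% = 6.29%
E(R) = R_f + β × MRP = 1.77% + 0.8031 × 6.29% = 6.82%

6.82%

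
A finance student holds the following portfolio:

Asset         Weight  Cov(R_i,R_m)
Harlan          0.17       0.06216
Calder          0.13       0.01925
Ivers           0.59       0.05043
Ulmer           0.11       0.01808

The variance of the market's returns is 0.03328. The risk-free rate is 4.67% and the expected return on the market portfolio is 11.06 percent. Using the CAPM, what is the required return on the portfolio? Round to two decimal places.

β_Harlan = 0.06216 / 0.03328 = 1.8678
β_Calder = 0.01925 / 0.03328 = 0.5784
β_Ivers = 0.05043 / 0.03328 = 1.5153
β_Ulmer = 0.01808 / 0.03328 = 0.5433
β_P = Σ w_i β_i = 0.17×1.8678 + 0.13×0.5784 + 0.59×1.5153 + 0.11×0.5433 = 1.3465
MRP = 11.06% − 4.67% = 6.39%
E(R_P) = R_f + β_P × MRP = 4.67% + 1.3465 × 6.39% = 13.27%

13.27%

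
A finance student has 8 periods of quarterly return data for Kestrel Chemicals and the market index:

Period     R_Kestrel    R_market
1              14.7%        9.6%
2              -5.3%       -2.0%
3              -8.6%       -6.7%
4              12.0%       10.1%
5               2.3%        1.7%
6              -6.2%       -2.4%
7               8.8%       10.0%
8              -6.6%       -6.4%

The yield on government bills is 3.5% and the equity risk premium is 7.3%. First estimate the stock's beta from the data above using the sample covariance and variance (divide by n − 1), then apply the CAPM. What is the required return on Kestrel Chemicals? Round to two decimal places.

12.62%

Mean R_i = (14.7 − 5.3 − 8.6 + 12.0 + 2.3 − 6.2 + 8.8 − 6.6) / 8 = 1.3875%
Mean R_m = (9.6 − 2.0 − 6.7 + 10.1 + 1.7 − 2.4 + 10.0 − 6.4) / 8 = 1.7375%
Σ(R_i − R̄_i)(R_m − R̄_m) = 460.2838  ⇒  Cov = 460.2838 / 7 = 65.7548
Σ(R_m − R̄_m)² = 368.5188  ⇒  Var(R_m) = 368.5188 / 7 = 52.6455
β = Cov / Var(R_m) = 65.7548 / 52.6455 = 1.2490
E(R) = R_f + β × MRP = 3.5% + 1.2490 × 7.3% = 12.62%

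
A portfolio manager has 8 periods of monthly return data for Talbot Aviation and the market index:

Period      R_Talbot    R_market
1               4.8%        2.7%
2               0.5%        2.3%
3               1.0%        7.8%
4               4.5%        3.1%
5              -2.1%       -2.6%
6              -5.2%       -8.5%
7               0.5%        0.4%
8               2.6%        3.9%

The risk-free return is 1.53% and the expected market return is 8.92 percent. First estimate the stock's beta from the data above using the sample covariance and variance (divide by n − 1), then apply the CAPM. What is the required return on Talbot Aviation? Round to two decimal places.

5.44%

Mean R_i = (4.8 + 0.5 + 1.0 + 4.5 − 2.1 − 5.2 + 0.5 + 2.6) / 8 = 0.8250%
Mean R_m = (2.7 + 2.3 + 7.8 + 3.1 − 2.6 − 8.5 + 0.4 + 3.9) / 8 = 1.1375%
Σ(R_i − R̄_i)(R_m − R̄_m) = 88.3525  ⇒  Cov = 88.3525 / 7 = 12.6218
Σ(R_m − R̄_m)² = 167.0588  ⇒  Var(R_m) = 167.0588 / 7 = 23.8655
β = Cov / Var(R_m) = 12.6218 / 23.8655 = 0.5289
MRP = 8.92% − 1.53% = 7.39%
E(R) = R_f + β × MRP = 1.53% + 0.5289 × 7.39% = 5.44%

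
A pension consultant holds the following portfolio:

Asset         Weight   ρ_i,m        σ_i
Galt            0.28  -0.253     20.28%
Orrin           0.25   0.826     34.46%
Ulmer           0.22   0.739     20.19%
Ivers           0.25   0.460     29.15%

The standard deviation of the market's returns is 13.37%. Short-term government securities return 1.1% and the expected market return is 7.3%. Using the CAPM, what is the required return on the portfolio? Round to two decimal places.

6.81%

β_Galt = -0.253 × 20.28% / 13.37% = -0.3838
β_Orrin = 0.826 × 34.46% / 13.37% = 2.1289
β_Ulmer = 0.739 × 20.19% / 13.37% = 1.1160
β_Ivers = 0.460 × 29.15% / 13.37% = 1.0029
β_P = Σ w_i β_i = 0.28×-0.3838 + 0.25×2.1289 + 0.22×1.1160 + 0.25×1.0029 = 0.9210
MRP = 7.3% − 1.1% = 6.20%
E(R_P) = R_f + β_P × MRP = 1.1% + 0.9210 × 6.2% = 6.81%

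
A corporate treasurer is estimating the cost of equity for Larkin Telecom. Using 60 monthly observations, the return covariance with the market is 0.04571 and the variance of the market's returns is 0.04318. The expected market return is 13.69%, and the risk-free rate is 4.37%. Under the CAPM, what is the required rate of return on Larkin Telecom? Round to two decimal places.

β = Cov(R_i, R_m) / Var(R_m) = 0.04571 / 0.04318 = 1.0586
MRP = 13.69% − 4.37% = 9.32%
E(R) = R_f + β × MRP = 4.37% + 1.0586 × 9.32% = 14.24%

14.24%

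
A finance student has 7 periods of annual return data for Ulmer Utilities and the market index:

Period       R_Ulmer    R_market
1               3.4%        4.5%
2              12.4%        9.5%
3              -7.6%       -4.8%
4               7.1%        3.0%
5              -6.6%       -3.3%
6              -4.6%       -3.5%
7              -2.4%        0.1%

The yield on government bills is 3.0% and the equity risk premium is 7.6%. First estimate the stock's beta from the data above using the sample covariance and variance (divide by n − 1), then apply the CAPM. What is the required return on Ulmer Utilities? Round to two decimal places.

Mean R_i = (3.4 + 12.4 − 7.6 + 7.1 − 6.6 − 4.6 − 2.4) / 7 = 0.2429%
Mean R_m = (4.5 + 9.5 − 4.8 + 3.0 − 3.3 − 3.5 + 0.1) / 7 = 0.7857%
Σ(R_i − R̄_i)(R_m − R̄_m) = 227.1843  ⇒  Cov = 227.1843 / 6 = 37.8641
Σ(R_m − R̄_m)² = 161.3686  ⇒  Var(R_m) = 161.3686 / 6 = 26.8948
β = Cov / Var(R_m) = 37.8641 / 26.8948 = 1.4079
E(R) = R_f + β × MRP = 3.0% + 1.4079 × 7.6% = 13.70%

13.70%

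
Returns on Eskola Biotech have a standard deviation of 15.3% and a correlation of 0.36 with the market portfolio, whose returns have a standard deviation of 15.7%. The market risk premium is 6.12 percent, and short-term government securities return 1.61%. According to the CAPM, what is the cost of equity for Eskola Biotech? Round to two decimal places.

β = ρ × σ_i / σ_m = 0.36 × 15.3% / 15.7% = 0.3508
E(R) = 1.61% + 0.3508 × 6.12% = 3.76%

3.76%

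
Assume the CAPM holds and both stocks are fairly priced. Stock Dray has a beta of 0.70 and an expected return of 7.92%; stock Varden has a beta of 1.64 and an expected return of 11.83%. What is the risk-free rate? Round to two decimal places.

Both satisfy E(R) = R_f + β·MRP, so the slope of the SML is
MRP = (11.83% − 7.92%) / (1.64 − 0.70) = 3.91% / 0.94 = 4.1596%
R_f = E(R_Dray) − β_Dray·MRP = 7.92% − 0.70 × 4.1596% = 5.0083%

5.01%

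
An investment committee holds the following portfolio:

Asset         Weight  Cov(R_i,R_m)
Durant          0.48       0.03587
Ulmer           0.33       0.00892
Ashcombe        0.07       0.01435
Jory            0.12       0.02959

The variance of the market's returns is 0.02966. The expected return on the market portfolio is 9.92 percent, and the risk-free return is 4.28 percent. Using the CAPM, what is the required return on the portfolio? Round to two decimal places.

β_Durant = 0.03587 / 0.02966 = 1.2094
β_Ulmer = 0.00892 / 0.02966 = 0.3007
β_Ashcombe = 0.01435 / 0.02966 = 0.4838
β_Jory = 0.02959 / 0.02966 = 0.9976
β_P = Σ w_i β_i = 0.48×1.2094 + 0.33×0.3007 + 0.07×0.4838 + 0.12×0.9976 = 0.8333
MRP = 9.92% − 4.28% = 5.64%
E(R_P) = R_f + β_P × MRP = 4.28% + 0.8333 × 5.64% = 8.98%

8.98%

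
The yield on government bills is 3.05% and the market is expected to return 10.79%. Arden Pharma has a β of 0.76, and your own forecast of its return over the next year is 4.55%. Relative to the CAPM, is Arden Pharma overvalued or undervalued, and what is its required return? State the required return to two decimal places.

Overvalued; required return 8.93%

MRP = 10.79% − 3.05% = 7.74%
Required return = R_f + β·MRP = 3.05% + 0.76 × 7.74% = 8.93%
Forecast 4.55% < required 8.93% → the stock plots below the SML → overvalued.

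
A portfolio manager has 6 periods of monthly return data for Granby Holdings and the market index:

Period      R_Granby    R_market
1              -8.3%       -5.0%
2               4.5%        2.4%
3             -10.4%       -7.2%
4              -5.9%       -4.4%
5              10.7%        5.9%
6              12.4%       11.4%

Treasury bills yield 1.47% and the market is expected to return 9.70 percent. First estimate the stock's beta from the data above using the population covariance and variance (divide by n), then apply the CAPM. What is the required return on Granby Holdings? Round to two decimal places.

Mean R_i = (-8.3 + 4.5 − 10.4 − 5.9 + 10.7 + 12.4) / 6 = 0.5000%
Mean R_m = (-5.0 + 2.4 − 7.2 − 4.4 + 5.9 + 11.4) / 6 = 0.5167%
Σ(R_i − R̄_i)(R_m − R̄_m) = 356.0800  ⇒  Cov = 356.0800 / 6 = 59.3467
Σ(R_m − R̄_m)² = 265.1283  ⇒  Var(R_m) = 265.1283 / 6 = 44.1881
β = Cov / Var(R_m) = 59.3467 / 44.1881 = 1.3430
MRP = 9.70% − 1.47% = 8.23%
E(R) = R_f + β × MRP = 1.47% + 1.3430 × 8.23% = 12.52%

12.52%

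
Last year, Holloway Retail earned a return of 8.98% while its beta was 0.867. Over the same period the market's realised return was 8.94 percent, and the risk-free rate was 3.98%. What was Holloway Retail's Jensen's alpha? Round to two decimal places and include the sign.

Market excess return = 8.94% − 3.98% = 4.96%
CAPM benchmark = R_f + β(R_m − R_f) = 3.98% + 0.867 × 4.96% = 8.28032%
α = actual − benchmark = 8.98% − 8.28032% = +0.70%

+0.70%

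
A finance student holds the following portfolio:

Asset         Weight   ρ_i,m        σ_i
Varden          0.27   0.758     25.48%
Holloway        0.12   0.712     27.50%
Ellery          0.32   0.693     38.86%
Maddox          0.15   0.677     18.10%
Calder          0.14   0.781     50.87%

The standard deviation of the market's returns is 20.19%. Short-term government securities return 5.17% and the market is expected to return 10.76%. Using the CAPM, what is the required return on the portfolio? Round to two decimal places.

β_Varden = 0.758 × 25.48% / 20.19% = 0.9566
β_Holloway = 0.712 × 27.50% / 20.19% = 0.9698
β_Ellery = 0.693 × 38.86% / 20.19% = 1.3338
β_Maddox = 0.677 × 18.10% / 20.19% = 0.6069
β_Calder = 0.781 × 50.87% / 20.19% = 1.9678
β_P = Σ w_i β_i = 0.27×0.9566 + 0.12×0.9698 + 0.32×1.3338 + 0.15×0.6069 + 0.14×1.9678 = 1.1680
MRP = 10.76% − 5.17% = 5.59%
E(R_P) = R_f + β_P × MRP = 5.17% + 1.1680 × 5.59% = 11.70%

11.70%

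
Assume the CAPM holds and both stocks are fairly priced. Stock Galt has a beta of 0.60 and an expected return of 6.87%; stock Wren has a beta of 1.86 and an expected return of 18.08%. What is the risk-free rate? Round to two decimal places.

Both satisfy E(R) = R_f + β·MRP, so the slope of the SML is
MRP = (18.08% − 6.87%) / (1.86 − 0.60) = 11.21% / 1.26 = 8.8968%
R_f = E(R_Galt) − β_Galt·MRP = 6.87% − 0.60 × 8.8968% = 1.5319%

1.53%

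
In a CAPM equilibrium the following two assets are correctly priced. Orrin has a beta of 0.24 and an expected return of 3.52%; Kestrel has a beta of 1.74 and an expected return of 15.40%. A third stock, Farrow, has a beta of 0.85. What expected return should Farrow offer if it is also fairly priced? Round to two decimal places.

8.35%

MRP (SML slope) = (15.40% − 3.52%) / (1.74 − 0.24) = 11.88% / 1.50 = 7.9200%
R_f (intercept) = 3.52% − 0.24 × 7.9200% = 1.6192%
E(R_Farrow) = R_f + β × MRP = 1.6192% + 0.85 × 7.9200% = 8.35%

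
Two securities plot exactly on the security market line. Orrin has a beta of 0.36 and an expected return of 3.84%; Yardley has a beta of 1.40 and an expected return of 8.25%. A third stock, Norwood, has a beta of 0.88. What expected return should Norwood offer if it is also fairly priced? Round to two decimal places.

6.05%

MRP (SML slope) = (8.25% − 3.84%) / (1.40 − 0.36) = 4.41% / 1.04 = 4.2404%
R_f (intercept) = 3.84% − 0.36 × 4.2404% = 2.3135%
E(R_Norwood) = R_f + β × MRP = 2.3135% + 0.88 × 4.2404% = 6.05%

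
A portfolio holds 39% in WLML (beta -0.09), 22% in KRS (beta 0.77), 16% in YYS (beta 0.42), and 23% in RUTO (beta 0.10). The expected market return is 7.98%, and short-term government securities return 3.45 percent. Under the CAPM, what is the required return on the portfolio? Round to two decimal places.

4.47%

β_P = Σ w_i β_i = 0.39×-0.09 + 0.22×0.77 + 0.16×0.42 + 0.23×0.10 = 0.2245
MRP = 7.98% − 3.45% = 4.53%
E(R_P) = R_f + β_P × MRP = 3.45% + 0.2245 × 4.53% = 4.47%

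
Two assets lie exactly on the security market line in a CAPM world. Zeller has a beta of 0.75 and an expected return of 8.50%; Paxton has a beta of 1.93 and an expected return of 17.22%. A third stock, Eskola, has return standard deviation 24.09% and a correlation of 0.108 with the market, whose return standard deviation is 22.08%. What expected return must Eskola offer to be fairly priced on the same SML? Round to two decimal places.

MRP = (17.22% − 8.50%) / (1.93 − 0.75) = 7.3898%
R_f = 8.50% − 0.75 × 7.3898% = 2.9577%
β_Eskola = ρ·σ_i/σ_m = 0.108 × 24.09 / 22.08 = 0.1178
E(R_Eskola) = R_f + β × MRP = 2.9577% + 0.1178 × 7.3898% = 3.83%

3.83%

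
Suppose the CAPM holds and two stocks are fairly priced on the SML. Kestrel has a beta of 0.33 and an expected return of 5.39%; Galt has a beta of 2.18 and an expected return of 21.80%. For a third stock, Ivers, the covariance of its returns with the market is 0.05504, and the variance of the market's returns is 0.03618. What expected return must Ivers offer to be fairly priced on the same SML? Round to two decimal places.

15.96%

MRP = (21.80% − 5.39%) / (2.18 − 0.33) = 8.8703%
R_f = 5.39% − 0.33 × 8.8703% = 2.4628%
β_Ivers = Cov / Var(R_m) = 0.05504 / 0.03618 = 1.5213
E(R_Ivers) = R_f + β × MRP = 2.4628% + 1.5213 × 8.8703% = 15.96%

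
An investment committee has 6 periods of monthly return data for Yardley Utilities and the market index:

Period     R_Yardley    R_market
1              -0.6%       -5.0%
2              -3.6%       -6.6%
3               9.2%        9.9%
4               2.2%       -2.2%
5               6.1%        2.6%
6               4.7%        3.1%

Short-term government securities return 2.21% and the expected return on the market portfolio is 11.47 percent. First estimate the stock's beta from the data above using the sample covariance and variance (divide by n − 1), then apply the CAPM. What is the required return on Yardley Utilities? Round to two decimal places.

Mean R_i = (-0.6 − 3.6 + 9.2 + 2.2 + 6.1 + 4.7) / 6 = 3.0000%
Mean R_m = (-5.0 − 6.6 + 9.9 − 2.2 + 2.6 + 3.1) / 6 = 0.3000%
Σ(R_i − R̄_i)(R_m − R̄_m) = 138.0300  ⇒  Cov = 138.0300 / 5 = 27.6060
Σ(R_m − R̄_m)² = 187.2400  ⇒  Var(R_m) = 187.2400 / 5 = 37.4480
β = Cov / Var(R_m) = 27.6060 / 37.4480 = 0.7372
MRP = 11.47% − 2.21% = 9.26%
E(R) = R_f + β × MRP = 2.21% + 0.7372 × 9.26% = 9.04%

9.04%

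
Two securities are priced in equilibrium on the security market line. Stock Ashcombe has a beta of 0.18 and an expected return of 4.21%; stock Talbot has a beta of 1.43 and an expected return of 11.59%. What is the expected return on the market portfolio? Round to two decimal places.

9.05%

Both satisfy E(R) = R_f + β·MRP, so the slope of the SML is
MRP = (11.59% − 4.21%) / (1.43 − 0.18) = 7.38% / 1.25 = 5.9040%
R_f = E(R_Ashcombe) − β_Ashcombe·MRP = 4.21% − 0.18 × 5.9040% = 3.1473%
E(R_m) = R_f + MRP = 3.1473% + 5.9040% = 9.05%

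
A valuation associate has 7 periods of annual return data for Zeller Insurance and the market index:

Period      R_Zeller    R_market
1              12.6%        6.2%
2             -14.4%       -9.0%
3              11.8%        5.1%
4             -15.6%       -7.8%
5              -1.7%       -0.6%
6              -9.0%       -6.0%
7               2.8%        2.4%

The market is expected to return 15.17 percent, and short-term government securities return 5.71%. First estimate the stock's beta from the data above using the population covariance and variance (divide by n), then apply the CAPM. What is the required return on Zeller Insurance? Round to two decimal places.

Mean R_i = (12.6 − 14.4 + 11.8 − 15.6 − 1.7 − 9.0 + 2.8) / 7 = -1.9286%
Mean R_m = (6.2 − 9.0 + 5.1 − 7.8 − 0.6 − 6.0 + 2.4) / 7 = -1.3857%
Σ(R_i − R̄_i)(R_m − R̄_m) = 432.6129  ⇒  Cov = 432.6129 / 7 = 61.8018
Σ(R_m − R̄_m)² = 234.9686  ⇒  Var(R_m) = 234.9686 / 7 = 33.5669
β = Cov / Var(R_m) = 61.8018 / 33.5669 = 1.8412
MRP = 15.17% − 5.71% = 9.46%
E(R) = R_f + β × MRP = 5.71% + 1.8412 × 9.46% = 23.13%

23.13%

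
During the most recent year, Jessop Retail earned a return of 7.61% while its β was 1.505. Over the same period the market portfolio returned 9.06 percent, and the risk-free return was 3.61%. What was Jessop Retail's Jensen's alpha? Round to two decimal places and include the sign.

-4.20%

Market excess return = 9.06% − 3.61% = 5.45%
CAPM benchmark = R_f + β(R_m − R_f) = 3.61% + 1.505 × 5.45% = 11.81225%
α = actual − benchmark = 7.61% − 11.81225% = -4.20%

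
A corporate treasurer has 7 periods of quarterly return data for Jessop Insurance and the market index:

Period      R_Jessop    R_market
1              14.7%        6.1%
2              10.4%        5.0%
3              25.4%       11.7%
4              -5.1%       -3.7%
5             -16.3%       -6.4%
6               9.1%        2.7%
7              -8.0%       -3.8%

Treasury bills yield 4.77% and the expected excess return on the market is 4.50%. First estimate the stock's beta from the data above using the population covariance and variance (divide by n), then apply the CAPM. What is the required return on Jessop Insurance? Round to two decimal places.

Mean R_i = (14.7 + 10.4 + 25.4 − 5.1 − 16.3 + 9.1 − 8.0) / 7 = 4.3143%
Mean R_m = (6.1 + 5.0 + 11.7 − 3.7 − 6.4 + 2.7 − 3.8) / 7 = 1.6571%
Σ(R_i − R̄_i)(R_m − R̄_m) = 566.9643  ⇒  Cov = 566.9643 / 7 = 80.9949
Σ(R_m − R̄_m)² = 256.2571  ⇒  Var(R_m) = 256.2571 / 7 = 36.6082
β = Cov / Var(R_m) = 80.9949 / 36.6082 = 2.2125
E(R) = R_f + β × MRP = 4.77% + 2.2125 × 4.50% = 14.73%

14.73%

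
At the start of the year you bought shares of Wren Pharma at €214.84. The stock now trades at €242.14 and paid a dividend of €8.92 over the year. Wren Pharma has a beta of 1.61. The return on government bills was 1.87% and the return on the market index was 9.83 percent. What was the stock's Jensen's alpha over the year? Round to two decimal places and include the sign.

Realised HPR = (P1 + D1 − P0) / P0 = (242.14 + 8.92 − 214.84) / 214.84 = 36.22 / 214.84 = 16.8591%
MRP = 9.83% − 1.87% = 7.96%
CAPM required = R_f + β·MRP = 1.87% + 1.61 × 7.96% = 14.6856%
α = realised − required = 16.8591% − 14.6856% = +2.17%

+2.17%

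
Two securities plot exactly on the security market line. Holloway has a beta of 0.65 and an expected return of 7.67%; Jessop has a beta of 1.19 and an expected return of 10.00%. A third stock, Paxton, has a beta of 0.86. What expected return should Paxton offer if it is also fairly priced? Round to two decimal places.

MRP (SML slope) = (10.00% − 7.67%) / (1.19 − 0.65) = 2.33% / 0.54 = 4.3148%
R_f (intercept) = 7.67% − 0.65 × 4.3148% = 4.8654%
E(R_Paxton) = R_f + β × MRP = 4.8654% + 0.86 × 4.3148% = 8.58%

8.58%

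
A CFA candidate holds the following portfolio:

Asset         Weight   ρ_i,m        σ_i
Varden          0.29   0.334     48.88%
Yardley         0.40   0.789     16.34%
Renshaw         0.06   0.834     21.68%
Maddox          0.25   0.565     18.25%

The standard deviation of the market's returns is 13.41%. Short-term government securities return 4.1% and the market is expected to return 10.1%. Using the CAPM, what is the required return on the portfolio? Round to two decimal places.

β_Varden = 0.334 × 48.88% / 13.41% = 1.2174
β_Yardley = 0.789 × 16.34% / 13.41% = 0.9614
β_Renshaw = 0.834 × 21.68% / 13.41% = 1.3483
β_Maddox = 0.565 × 18.25% / 13.41% = 0.7689
β_P = Σ w_i β_i = 0.29×1.2174 + 0.40×0.9614 + 0.06×1.3483 + 0.25×0.7689 = 1.0107
MRP = 10.1% − 4.1% = 6.00%
E(R_P) = R_f + β_P × MRP = 4.1% + 1.0107 × 6.0% = 10.16%

10.16%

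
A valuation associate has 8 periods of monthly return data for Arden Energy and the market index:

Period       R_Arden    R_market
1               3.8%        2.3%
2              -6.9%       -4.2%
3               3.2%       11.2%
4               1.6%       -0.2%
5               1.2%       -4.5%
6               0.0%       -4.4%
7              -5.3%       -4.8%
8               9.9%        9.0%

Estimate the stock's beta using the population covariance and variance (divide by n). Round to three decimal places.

0.615

Mean R_i = (3.8 − 6.9 + 3.2 + 1.6 + 1.2 + 0.0 − 5.3 + 9.9) / 8 = 0.9375%
Mean R_m = (2.3 − 4.2 + 11.2 − 0.2 − 4.5 − 4.4 − 4.8 + 9.0) / 8 = 0.5500%
Σ(R_i − R̄_i)(R_m − R̄_m) = 178.2550  ⇒  Cov = 178.2550 / 8 = 22.2819
Σ(R_m − R̄_m)² = 289.6400  ⇒  Var(R_m) = 289.6400 / 8 = 36.2050
β = Cov / Var(R_m) = 22.2819 / 36.2050 = 0.6154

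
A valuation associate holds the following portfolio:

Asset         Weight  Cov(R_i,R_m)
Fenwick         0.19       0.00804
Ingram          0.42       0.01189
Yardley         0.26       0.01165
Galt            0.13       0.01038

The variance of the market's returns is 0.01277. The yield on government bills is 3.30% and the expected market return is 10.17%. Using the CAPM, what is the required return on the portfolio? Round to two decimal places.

9.16%

β_Fenwick = 0.00804 / 0.01277 = 0.6296
β_Ingram = 0.01189 / 0.01277 = 0.9311
β_Yardley = 0.01165 / 0.01277 = 0.9123
β_Galt = 0.01038 / 0.01277 = 0.8128
β_P = Σ w_i β_i = 0.19×0.6296 + 0.42×0.9311 + 0.26×0.9123 + 0.13×0.8128 = 0.8535
MRP = 10.17% − 3.30% = 6.87%
E(R_P) = R_f + β_P × MRP = 3.30% + 0.8535 × 6.87% = 9.16%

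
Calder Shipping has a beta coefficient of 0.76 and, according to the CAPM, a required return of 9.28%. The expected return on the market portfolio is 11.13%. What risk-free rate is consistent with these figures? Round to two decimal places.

E(R) = R_f + β(E(R_m) − R_f) = R_f(1 − β) + β·E(R_m)
9.28% = R_f × (1 − 0.76) + 0.76 × 11.13%
9.28% = R_f × 0.24 + 8.4588%
R_f = (9.28% − 8.4588%) / 0.24 = 3.42%

3.42%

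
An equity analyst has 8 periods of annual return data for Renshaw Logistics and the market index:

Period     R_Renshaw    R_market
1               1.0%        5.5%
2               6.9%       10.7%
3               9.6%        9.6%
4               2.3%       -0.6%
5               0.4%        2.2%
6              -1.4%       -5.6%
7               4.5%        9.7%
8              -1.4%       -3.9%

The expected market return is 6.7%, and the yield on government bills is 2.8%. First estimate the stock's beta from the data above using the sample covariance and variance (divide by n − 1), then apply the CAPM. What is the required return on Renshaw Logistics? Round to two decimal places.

4.87%

Mean R_i = (1.0 + 6.9 + 9.6 + 2.3 + 0.4 − 1.4 + 4.5 − 1.4) / 8 = 2.7375%
Mean R_m = (5.5 + 10.7 + 9.6 − 0.6 + 2.2 − 5.6 + 9.7 − 3.9) / 8 = 3.4500%
Σ(R_i − R̄_i)(R_m − R̄_m) = 152.3850  ⇒  Cov = 152.3850 / 7 = 21.7693
Σ(R_m − R̄_m)² = 287.5400  ⇒  Var(R_m) = 287.5400 / 7 = 41.0771
β = Cov / Var(R_m) = 21.7693 / 41.0771 = 0.5300
MRP = 6.7% − 2.8% = 3.90%
E(R) = R_f + β × MRP = 2.8% + 0.5300 × 3.9% = 4.87%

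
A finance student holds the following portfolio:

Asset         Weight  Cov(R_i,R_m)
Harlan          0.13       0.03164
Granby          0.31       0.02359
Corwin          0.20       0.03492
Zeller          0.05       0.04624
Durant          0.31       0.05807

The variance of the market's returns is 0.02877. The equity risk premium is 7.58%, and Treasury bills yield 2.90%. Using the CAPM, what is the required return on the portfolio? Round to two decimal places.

13.10%

β_Harlan = 0.03164 / 0.02877 = 1.0998
β_Granby = 0.02359 / 0.02877 = 0.8200
β_Corwin = 0.03492 / 0.02877 = 1.2138
β_Zeller = 0.04624 / 0.02877 = 1.6072
β_Durant = 0.05807 / 0.02877 = 2.0184
β_P = Σ w_i β_i = 0.13×1.0998 + 0.31×0.8200 + 0.20×1.2138 + 0.05×1.6072 + 0.31×2.0184 = 1.3460
E(R_P) = R_f + β_P × MRP = 2.90% + 1.3460 × 7.58% = 13.10%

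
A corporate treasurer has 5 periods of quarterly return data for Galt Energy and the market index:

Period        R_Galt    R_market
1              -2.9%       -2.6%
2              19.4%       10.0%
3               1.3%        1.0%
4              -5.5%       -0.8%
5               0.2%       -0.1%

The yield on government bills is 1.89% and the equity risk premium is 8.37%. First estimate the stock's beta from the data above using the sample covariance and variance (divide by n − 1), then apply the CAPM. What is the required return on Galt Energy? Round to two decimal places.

Mean R_i = (-2.9 + 19.4 + 1.3 − 5.5 + 0.2) / 5 = 2.5000%
Mean R_m = (-2.6 + 10.0 + 1.0 − 0.8 − 0.1) / 5 = 1.5000%
Σ(R_i − R̄_i)(R_m − R̄_m) = 188.4700  ⇒  Cov = 188.4700 / 4 = 47.1175
Σ(R_m − R̄_m)² = 97.1600  ⇒  Var(R_m) = 97.1600 / 4 = 24.2900
β = Cov / Var(R_m) = 47.1175 / 24.2900 = 1.9398
E(R) = R_f + β × MRP = 1.89% + 1.9398 × 8.37% = 18.13%

18.13%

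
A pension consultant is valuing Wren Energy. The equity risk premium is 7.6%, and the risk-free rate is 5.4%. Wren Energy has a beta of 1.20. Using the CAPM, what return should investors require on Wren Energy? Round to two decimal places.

14.52%

E(R) = R_f + β × MRP = 5.4% + 1.20 × 7.6% = 14.52%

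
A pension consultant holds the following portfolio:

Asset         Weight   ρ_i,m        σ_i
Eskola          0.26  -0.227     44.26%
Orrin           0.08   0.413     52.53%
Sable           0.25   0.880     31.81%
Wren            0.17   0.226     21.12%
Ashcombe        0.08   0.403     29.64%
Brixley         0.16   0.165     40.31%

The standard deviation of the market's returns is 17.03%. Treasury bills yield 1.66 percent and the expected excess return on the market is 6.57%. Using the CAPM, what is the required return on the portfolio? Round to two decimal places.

β_Eskola = -0.227 × 44.26% / 17.03% = -0.5900
β_Orrin = 0.413 × 52.53% / 17.03% = 1.2739
β_Sable = 0.880 × 31.81% / 17.03% = 1.6437
β_Wren = 0.226 × 21.12% / 17.03% = 0.2803
β_Ashcombe = 0.403 × 29.64% / 17.03% = 0.7014
β_Brixley = 0.165 × 40.31% / 17.03% = 0.3906
β_P = Σ w_i β_i = 0.26×-0.5900 + 0.08×1.2739 + 0.25×1.6437 + 0.17×0.2803 + 0.08×0.7014 + 0.16×0.3906 = 0.5257
E(R_P) = R_f + β_P × MRP = 1.66% + 0.5257 × 6.57% = 5.11%

5.11%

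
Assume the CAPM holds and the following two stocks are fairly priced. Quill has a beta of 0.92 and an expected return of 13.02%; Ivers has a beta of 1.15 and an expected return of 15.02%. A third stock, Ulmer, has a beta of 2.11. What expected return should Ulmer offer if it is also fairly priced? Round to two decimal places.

MRP (SML slope) = (15.02% − 13.02%) / (1.15 − 0.92) = 2.00% / 0.23 = 8.6957%
R_f (intercept) = 13.02% − 0.92 × 8.6957% = 5.0200%
E(R_Ulmer) = R_f + β × MRP = 5.0200% + 2.11 × 8.6957% = 23.37%

23.37%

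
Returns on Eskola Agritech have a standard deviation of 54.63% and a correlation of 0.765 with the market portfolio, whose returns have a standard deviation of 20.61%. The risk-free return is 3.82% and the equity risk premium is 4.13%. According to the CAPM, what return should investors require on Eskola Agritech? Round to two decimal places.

12.19%

β = ρ × σ_i / σ_m = 0.765 × 54.63% / 20.61% = 2.0278
E(R) = 3.82% + 2.0278 × 4.13% = 12.19%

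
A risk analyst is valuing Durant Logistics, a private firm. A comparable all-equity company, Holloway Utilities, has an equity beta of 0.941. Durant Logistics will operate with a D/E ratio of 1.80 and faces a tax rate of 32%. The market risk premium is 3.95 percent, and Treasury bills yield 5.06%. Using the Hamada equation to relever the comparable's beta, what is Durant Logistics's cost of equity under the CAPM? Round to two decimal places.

13.33%

β_L = β_U × [1 + (1 − t)(D/E)] = 0.941 × [1 + (1 − 0.32) × 1.80]
    = 0.941 × [1 + 0.68 × 1.80] = 0.941 × 2.2240 = 2.0928
E(R) = R_f + β_L × MRP = 5.06% + 2.0928 × 3.95% = 13.33%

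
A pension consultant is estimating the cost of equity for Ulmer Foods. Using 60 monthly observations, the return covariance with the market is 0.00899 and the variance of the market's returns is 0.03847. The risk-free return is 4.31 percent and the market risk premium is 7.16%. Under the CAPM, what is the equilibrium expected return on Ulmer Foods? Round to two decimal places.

β = Cov(R_i, R_m) / Var(R_m) = 0.00899 / 0.03847 = 0.2337
E(R) = R_f + β × MRP = 4.31% + 0.2337 × 7.16% = 5.98%

5.98%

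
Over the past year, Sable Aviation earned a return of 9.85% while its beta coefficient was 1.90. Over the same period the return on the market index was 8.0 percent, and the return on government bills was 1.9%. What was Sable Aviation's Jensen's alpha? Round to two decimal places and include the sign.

-3.64%

Market excess return = 8.0% − 1.9% = 6.10%
CAPM benchmark = R_f + β(R_m − R_f) = 1.9% + 1.90 × 6.1% = 13.4900%
α = actual − benchmark = 9.85% − 13.4900% = -3.64%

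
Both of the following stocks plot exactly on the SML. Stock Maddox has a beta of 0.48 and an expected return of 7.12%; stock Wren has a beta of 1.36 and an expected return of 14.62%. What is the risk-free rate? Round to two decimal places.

3.03%

Both satisfy E(R) = R_f + β·MRP, so the slope of the SML is
MRP = (14.62% − 7.12%) / (1.36 − 0.48) = 7.50% / 0.88 = 8.5227%
R_f = E(R_Maddox) − β_Maddox·MRP = 7.12% − 0.48 × 8.5227% = 3.0291%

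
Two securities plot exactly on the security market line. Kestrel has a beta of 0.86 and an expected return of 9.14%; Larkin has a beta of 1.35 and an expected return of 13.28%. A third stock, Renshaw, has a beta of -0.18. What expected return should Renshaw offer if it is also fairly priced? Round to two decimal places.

MRP (SML slope) = (13.28% − 9.14%) / (1.35 − 0.86) = 4.14% / 0.49 = 8.4490%
R_f (intercept) = 9.14% − 0.86 × 8.4490% = 1.8739%
E(R_Renshaw) = R_f + β × MRP = 1.8739% + -0.18 × 8.4490% = 0.35%

0.35%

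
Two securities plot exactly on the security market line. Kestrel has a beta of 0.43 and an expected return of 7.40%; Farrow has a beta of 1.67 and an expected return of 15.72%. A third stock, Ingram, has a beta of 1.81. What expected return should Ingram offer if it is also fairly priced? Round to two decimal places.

16.66%

MRP (SML slope) = (15.72% − 7.40%) / (1.67 − 0.43) = 8.32% / 1.24 = 6.7097%
R_f (intercept) = 7.40% − 0.43 × 6.7097% = 4.5148%
E(R_Ingram) = R_f + β × MRP = 4.5148% + 1.81 × 6.7097% = 16.66%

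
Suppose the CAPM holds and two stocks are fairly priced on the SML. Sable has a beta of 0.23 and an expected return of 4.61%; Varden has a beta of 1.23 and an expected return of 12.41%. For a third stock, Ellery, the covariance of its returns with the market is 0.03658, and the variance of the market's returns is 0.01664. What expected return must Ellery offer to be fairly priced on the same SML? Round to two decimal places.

MRP = (12.41% − 4.61%) / (1.23 − 0.23) = 7.8000%
R_f = 4.61% − 0.23 × 7.8000% = 2.8160%
β_Ellery = Cov / Var(R_m) = 0.03658 / 0.01664 = 2.1983
E(R_Ellery) = R_f + β × MRP = 2.8160% + 2.1983 × 7.8000% = 19.96%

19.96%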